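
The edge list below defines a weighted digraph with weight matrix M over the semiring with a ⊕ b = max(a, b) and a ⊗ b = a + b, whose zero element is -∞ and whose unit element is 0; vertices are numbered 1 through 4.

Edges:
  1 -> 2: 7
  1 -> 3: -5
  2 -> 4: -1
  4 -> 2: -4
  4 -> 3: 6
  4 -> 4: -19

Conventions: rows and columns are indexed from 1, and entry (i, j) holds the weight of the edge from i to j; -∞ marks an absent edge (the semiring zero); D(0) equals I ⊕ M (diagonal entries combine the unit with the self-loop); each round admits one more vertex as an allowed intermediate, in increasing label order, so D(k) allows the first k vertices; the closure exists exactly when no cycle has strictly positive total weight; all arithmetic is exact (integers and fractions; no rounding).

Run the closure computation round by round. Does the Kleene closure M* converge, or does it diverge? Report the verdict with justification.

D(0):
  [0, 7, -5, -∞]
  [-∞, 0, -∞, -1]
  [-∞, -∞, 0, -∞]
  [-∞, -4, 6, 0]
D(1):
  [0, 7, -5, -∞]
  [-∞, 0, -∞, -1]
  [-∞, -∞, 0, -∞]
  [-∞, -4, 6, 0]
D(2):
  [0, 7, -5, 6]
  [-∞, 0, -∞, -1]
  [-∞, -∞, 0, -∞]
  [-∞, -4, 6, 0]
D(3):
  [0, 7, -5, 6]
  [-∞, 0, -∞, -1]
  [-∞, -∞, 0, -∞]
  [-∞, -4, 6, 0]
D(4):
  [0, 7, 12, 6]
  [-∞, 0, 5, -1]
  [-∞, -∞, 0, -∞]
  [-∞, -4, 6, 0]
Key observation: every diagonal entry stays at the unit through all rounds, so no improving cycle exists.
Answer: CONVERGES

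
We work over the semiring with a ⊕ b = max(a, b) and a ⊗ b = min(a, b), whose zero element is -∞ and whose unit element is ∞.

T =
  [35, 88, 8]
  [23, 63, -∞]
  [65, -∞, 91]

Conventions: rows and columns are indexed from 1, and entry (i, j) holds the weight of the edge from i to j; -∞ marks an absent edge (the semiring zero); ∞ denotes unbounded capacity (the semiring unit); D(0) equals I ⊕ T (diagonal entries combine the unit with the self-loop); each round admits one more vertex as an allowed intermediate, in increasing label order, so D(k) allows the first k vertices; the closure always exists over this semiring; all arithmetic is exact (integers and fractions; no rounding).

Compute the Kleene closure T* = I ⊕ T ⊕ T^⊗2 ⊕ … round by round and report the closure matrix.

D(0):
  [∞, 88, 8]
  [23, ∞, -∞]
  [65, -∞, ∞]
D(1):
  [∞, 88, 8]
  [23, ∞, 8]
  [65, 65, ∞]
D(2):
  [∞, 88, 8]
  [23, ∞, 8]
  [65, 65, ∞]
D(3):
  [∞, 88, 8]
  [23, ∞, 8]
  [65, 65, ∞]
Answer: T* = [[∞, 88, 8], [23, ∞, 8], [65, 65, ∞]]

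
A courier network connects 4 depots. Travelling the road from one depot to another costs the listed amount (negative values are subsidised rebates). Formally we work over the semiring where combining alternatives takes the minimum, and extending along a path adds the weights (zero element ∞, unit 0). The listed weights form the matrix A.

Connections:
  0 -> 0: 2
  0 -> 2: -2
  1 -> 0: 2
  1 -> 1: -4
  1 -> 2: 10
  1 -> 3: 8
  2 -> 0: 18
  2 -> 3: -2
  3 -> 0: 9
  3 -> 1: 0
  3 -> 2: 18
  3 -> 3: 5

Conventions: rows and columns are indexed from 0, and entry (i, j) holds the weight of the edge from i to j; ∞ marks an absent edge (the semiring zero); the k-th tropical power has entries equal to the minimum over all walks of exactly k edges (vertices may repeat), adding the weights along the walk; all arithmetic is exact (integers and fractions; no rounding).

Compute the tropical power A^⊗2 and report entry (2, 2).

A^⊗2:
  [4, ∞, 0, -4]
  [-2, -8, 0, 4]
  [7, -2, 16, 3]
  [2, -4, 7, 8]
Key observation: the optimum is the walk 2->0->2, with weight 18 + (-2) = 16.
Optimal value attained by: walk 2->0->2.
Answer: (A^⊗2)[2][2] = 16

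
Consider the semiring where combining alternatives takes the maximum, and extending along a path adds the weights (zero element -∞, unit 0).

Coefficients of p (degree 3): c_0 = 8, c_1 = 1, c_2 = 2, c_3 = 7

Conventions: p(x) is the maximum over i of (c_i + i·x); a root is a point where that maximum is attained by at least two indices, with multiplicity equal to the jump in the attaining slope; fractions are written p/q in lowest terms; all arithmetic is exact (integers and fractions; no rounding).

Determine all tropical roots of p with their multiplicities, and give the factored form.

hull edge (i=0, c=8) to (i=3, c=7): slope -1/3, span 3
Factored form: p(x) = 7 ⊗ (x ⊕ 1/3) ⊗ (x ⊕ 1/3) ⊗ (x ⊕ 1/3)
Answer: roots = 1/3 (mult 3)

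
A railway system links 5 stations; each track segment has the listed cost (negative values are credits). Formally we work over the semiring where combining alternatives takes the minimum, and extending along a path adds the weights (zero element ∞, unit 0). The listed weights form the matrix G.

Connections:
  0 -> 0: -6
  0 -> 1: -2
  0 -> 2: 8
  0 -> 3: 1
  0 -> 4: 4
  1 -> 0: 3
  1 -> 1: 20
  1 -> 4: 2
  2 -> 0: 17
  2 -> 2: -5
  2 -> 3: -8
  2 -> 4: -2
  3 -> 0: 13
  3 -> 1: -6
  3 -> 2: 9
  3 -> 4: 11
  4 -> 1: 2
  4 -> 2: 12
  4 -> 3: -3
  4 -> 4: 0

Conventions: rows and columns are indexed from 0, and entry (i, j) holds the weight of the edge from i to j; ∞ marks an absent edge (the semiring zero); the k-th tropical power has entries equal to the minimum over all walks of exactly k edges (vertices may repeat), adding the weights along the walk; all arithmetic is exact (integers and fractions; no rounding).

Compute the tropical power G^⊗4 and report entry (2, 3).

G^⊗2:
  [-12, -8, 2, -5, -2]
  [-3, 1, 11, -1, 2]
  [5, -14, -10, -13, -7]
  [-3, 11, 4, 1, -4]
  [5, -9, 6, -3, 0]
G^⊗3:
  [-18, -14, -4, -11, -8]
  [-9, -7, 5, -2, 1]
  [-11, -19, -15, -18, -12]
  [-9, -5, -1, -7, -4]
  [-6, -9, 1, -3, -7]
G^⊗4:
  [-24, -20, -10, -17, -14]
  [-15, -11, -1, -8, -5]
  [-17, -24, -20, -23, -17]
  [-15, -13, -6, -9, -5]
  [-12, -9, -4, -10, -7]
Key observation: the optimum is the walk 2->2->2->2->3, with weight (-5) + (-5) + (-5) + (-8) = -23.
Optimal value attained by: walk 2->2->2->2->3.
Answer: (G^⊗4)[2][3] = -23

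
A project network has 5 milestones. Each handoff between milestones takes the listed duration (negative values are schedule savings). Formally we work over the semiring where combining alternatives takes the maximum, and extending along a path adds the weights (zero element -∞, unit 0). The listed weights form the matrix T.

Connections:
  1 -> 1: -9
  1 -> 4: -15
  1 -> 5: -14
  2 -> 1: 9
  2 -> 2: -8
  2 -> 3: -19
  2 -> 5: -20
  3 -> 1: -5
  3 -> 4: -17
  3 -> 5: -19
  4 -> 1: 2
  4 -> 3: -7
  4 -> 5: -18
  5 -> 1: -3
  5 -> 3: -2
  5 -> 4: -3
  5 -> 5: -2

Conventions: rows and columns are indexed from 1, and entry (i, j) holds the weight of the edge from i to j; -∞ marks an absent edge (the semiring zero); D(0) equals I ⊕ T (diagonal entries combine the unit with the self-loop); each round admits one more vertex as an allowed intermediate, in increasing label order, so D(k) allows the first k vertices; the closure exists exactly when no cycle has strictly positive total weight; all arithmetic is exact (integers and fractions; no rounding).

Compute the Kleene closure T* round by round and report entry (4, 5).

D(0):
  [0, -∞, -∞, -15, -14]
  [9, 0, -19, -∞, -20]
  [-5, -∞, 0, -17, -19]
  [2, -∞, -7, 0, -18]
  [-3, -∞, -2, -3, 0]
D(1):
  [0, -∞, -∞, -15, -14]
  [9, 0, -19, -6, -5]
  [-5, -∞, 0, -17, -19]
  [2, -∞, -7, 0, -12]
  [-3, -∞, -2, -3, 0]
D(2):
  [0, -∞, -∞, -15, -14]
  [9, 0, -19, -6, -5]
  [-5, -∞, 0, -17, -19]
  [2, -∞, -7, 0, -12]
  [-3, -∞, -2, -3, 0]
D(3):
  [0, -∞, -∞, -15, -14]
  [9, 0, -19, -6, -5]
  [-5, -∞, 0, -17, -19]
  [2, -∞, -7, 0, -12]
  [-3, -∞, -2, -3, 0]
D(4):
  [0, -∞, -22, -15, -14]
  [9, 0, -13, -6, -5]
  [-5, -∞, 0, -17, -19]
  [2, -∞, -7, 0, -12]
  [-1, -∞, -2, -3, 0]
D(5):
  [0, -∞, -16, -15, -14]
  [9, 0, -7, -6, -5]
  [-5, -∞, 0, -17, -19]
  [2, -∞, -7, 0, -12]
  [-1, -∞, -2, -3, 0]
Answer: T*[4][5] = -12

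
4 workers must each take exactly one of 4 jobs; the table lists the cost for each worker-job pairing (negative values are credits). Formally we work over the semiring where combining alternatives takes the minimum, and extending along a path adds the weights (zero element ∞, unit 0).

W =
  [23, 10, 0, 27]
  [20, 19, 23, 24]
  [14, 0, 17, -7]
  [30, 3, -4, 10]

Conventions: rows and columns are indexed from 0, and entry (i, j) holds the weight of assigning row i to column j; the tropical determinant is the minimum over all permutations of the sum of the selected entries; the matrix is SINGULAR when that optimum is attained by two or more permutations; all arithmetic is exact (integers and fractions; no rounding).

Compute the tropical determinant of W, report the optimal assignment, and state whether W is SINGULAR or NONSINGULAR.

σ = (0, 1, 2, 3): 23 + 19 + 17 + 10 = 69
σ = (0, 1, 3, 2): 23 + 19 + (-7) + (-4) = 31
σ = (0, 2, 1, 3): 23 + 23 + 0 + 10 = 56
σ = (0, 2, 3, 1): 23 + 23 + (-7) + 3 = 42
σ = (0, 3, 1, 2): 23 + 24 + 0 + (-4) = 43
σ = (0, 3, 2, 1): 23 + 24 + 17 + 3 = 67
σ = (1, 0, 2, 3): 10 + 20 + 17 + 10 = 57
σ = (1, 0, 3, 2): 10 + 20 + (-7) + (-4) = 19
σ = (1, 2, 0, 3): 10 + 23 + 14 + 10 = 57
σ = (1, 2, 3, 0): 10 + 23 + (-7) + 30 = 56
σ = (1, 3, 0, 2): 10 + 24 + 14 + (-4) = 44
σ = (1, 3, 2, 0): 10 + 24 + 17 + 30 = 81
σ = (2, 0, 1, 3): 0 + 20 + 0 + 10 = 30
σ = (2, 0, 3, 1): 0 + 20 + (-7) + 3 = 16
σ = (2, 1, 0, 3): 0 + 19 + 14 + 10 = 43
σ = (2, 1, 3, 0): 0 + 19 + (-7) + 30 = 42
σ = (2, 3, 0, 1): 0 + 24 + 14 + 3 = 41
σ = (2, 3, 1, 0): 0 + 24 + 0 + 30 = 54
σ = (3, 0, 1, 2): 27 + 20 + 0 + (-4) = 43
σ = (3, 0, 2, 1): 27 + 20 + 17 + 3 = 67
σ = (3, 1, 0, 2): 27 + 19 + 14 + (-4) = 56
σ = (3, 1, 2, 0): 27 + 19 + 17 + 30 = 93
σ = (3, 2, 0, 1): 27 + 23 + 14 + 3 = 67
σ = (3, 2, 1, 0): 27 + 23 + 0 + 30 = 80
Optimal value attained by: σ = (2, 0, 3, 1).
Answer: det⊕(W) = 16; verdict: NONSINGULAR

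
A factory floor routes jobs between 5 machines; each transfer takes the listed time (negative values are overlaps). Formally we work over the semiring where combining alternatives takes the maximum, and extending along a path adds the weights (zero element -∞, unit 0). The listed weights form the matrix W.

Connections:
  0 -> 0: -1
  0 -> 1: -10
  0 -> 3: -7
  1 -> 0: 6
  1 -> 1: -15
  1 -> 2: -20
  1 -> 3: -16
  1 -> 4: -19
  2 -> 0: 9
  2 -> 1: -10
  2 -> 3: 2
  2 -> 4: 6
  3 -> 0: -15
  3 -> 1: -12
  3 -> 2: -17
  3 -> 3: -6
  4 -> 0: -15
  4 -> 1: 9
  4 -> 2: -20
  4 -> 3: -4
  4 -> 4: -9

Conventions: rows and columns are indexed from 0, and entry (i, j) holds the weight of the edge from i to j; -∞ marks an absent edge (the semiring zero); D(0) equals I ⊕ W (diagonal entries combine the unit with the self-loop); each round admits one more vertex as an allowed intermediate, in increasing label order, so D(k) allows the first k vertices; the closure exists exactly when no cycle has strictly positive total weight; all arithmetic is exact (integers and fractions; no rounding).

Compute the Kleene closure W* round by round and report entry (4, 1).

D(0):
  [0, -10, -∞, -7, -∞]
  [6, 0, -20, -16, -19]
  [9, -10, 0, 2, 6]
  [-15, -12, -17, 0, -∞]
  [-15, 9, -20, -4, 0]
D(1):
  [0, -10, -∞, -7, -∞]
  [6, 0, -20, -1, -19]
  [9, -1, 0, 2, 6]
  [-15, -12, -17, 0, -∞]
  [-15, 9, -20, -4, 0]
D(2):
  [0, -10, -30, -7, -29]
  [6, 0, -20, -1, -19]
  [9, -1, 0, 2, 6]
  [-6, -12, -17, 0, -31]
  [15, 9, -11, 8, 0]
D(3):
  [0, -10, -30, -7, -24]
  [6, 0, -20, -1, -14]
  [9, -1, 0, 2, 6]
  [-6, -12, -17, 0, -11]
  [15, 9, -11, 8, 0]
D(4):
  [0, -10, -24, -7, -18]
  [6, 0, -18, -1, -12]
  [9, -1, 0, 2, 6]
  [-6, -12, -17, 0, -11]
  [15, 9, -9, 8, 0]
D(5):
  [0, -9, -24, -7, -18]
  [6, 0, -18, -1, -12]
  [21, 15, 0, 14, 6]
  [4, -2, -17, 0, -11]
  [15, 9, -9, 8, 0]
Answer: W*[4][1] = 9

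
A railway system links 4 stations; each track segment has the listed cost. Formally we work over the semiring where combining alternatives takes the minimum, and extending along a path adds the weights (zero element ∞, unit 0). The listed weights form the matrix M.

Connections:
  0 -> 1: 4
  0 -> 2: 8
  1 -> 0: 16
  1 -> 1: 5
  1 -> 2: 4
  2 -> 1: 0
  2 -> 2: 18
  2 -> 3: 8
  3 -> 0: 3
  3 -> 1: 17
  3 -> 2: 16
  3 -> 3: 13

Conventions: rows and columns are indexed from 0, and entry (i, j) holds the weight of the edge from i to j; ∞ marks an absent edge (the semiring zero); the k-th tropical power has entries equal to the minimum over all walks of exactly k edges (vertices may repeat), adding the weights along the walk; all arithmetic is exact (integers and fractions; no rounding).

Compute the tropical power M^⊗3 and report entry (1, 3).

M^⊗2:
  [20, 8, 8, 16]
  [21, 4, 9, 12]
  [11, 5, 4, 21]
  [16, 7, 11, 24]
M^⊗3:
  [19, 8, 12, 16]
  [15, 9, 8, 17]
  [21, 4, 9, 12]
  [23, 11, 11, 19]
Key observation: the optimum is the walk 1->1->2->3, with weight 5 + 4 + 8 = 17.
Optimal value attained by: walk 1->1->2->3.
Answer: (M^⊗3)[1][3] = 17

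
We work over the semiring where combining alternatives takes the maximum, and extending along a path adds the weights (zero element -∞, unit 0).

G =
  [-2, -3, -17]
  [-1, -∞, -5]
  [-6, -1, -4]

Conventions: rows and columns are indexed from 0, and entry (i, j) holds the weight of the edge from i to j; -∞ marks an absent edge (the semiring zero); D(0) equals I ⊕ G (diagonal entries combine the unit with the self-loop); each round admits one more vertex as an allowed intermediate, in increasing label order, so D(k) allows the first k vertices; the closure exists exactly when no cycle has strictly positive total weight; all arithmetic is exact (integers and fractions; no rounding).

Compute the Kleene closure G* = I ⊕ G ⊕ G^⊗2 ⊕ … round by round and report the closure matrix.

D(0):
  [0, -3, -17]
  [-1, 0, -5]
  [-6, -1, 0]
D(1):
  [0, -3, -17]
  [-1, 0, -5]
  [-6, -1, 0]
D(2):
  [0, -3, -8]
  [-1, 0, -5]
  [-2, -1, 0]
D(3):
  [0, -3, -8]
  [-1, 0, -5]
  [-2, -1, 0]
Answer: G* = [[0, -3, -8], [-1, 0, -5], [-2, -1, 0]]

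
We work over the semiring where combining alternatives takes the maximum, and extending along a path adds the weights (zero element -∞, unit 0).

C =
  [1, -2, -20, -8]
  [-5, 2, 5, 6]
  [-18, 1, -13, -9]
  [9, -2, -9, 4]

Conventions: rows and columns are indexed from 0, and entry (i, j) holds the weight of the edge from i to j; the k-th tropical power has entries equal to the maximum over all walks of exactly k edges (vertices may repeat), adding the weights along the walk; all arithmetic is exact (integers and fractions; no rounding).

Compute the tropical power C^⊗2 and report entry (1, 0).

C^⊗2:
  [2, 0, 3, 4]
  [15, 6, 7, 10]
  [0, 3, 6, 7]
  [13, 7, 3, 8]
Key observation: the optimum is the walk 1->3->0, with weight 6 + 9 = 15.
Optimal value attained by: walk 1->3->0.
Answer: (C^⊗2)[1][0] = 15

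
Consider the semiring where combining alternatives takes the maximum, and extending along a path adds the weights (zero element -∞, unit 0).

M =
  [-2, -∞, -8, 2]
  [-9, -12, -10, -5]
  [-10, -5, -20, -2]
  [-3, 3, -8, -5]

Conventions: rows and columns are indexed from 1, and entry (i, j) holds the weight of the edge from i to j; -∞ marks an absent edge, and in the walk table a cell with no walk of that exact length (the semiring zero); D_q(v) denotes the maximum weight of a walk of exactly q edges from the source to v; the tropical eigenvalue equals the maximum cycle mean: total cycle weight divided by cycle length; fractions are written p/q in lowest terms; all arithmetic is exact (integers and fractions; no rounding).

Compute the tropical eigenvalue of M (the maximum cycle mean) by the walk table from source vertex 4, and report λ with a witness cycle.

q=0: [-∞, -∞, -∞, 0]
q=1: [-3, 3, -8, -5]
q=2: [-5, -2, -7, -1]
q=3: [-4, 2, -9, -3]
q=4: [-6, 0, -8, -2]
Optimal cycle mean attained by: cycle 1->4->1, total 2 + (-3), length 2.
Answer: λ = -1/2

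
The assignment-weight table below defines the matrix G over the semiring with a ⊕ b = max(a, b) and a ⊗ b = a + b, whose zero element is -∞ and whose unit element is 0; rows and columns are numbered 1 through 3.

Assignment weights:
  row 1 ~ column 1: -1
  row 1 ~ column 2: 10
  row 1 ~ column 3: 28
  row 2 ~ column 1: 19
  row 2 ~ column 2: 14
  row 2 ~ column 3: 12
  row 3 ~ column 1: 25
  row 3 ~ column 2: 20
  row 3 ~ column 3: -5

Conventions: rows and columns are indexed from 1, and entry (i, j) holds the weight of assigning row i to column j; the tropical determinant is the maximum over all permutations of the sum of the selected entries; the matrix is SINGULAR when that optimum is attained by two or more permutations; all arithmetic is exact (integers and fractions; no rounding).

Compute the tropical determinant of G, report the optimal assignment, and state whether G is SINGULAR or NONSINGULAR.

σ = (1, 2, 3): (-1) + 14 + (-5) = 8
σ = (1, 3, 2): (-1) + 12 + 20 = 31
σ = (2, 1, 3): 10 + 19 + (-5) = 24
σ = (2, 3, 1): 10 + 12 + 25 = 47
σ = (3, 1, 2): 28 + 19 + 20 = 67
σ = (3, 2, 1): 28 + 14 + 25 = 67
Optimal value attained by: σ = (3, 1, 2).
Answer: det⊕(G) = 67; verdict: SINGULAR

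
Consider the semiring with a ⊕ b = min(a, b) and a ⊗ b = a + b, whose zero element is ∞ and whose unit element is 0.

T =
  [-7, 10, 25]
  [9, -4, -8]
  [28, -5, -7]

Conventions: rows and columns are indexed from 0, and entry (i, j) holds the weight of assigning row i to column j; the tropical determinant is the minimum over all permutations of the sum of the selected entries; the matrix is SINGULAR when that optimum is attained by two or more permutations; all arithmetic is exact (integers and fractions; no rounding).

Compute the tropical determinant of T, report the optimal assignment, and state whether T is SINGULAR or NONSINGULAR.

σ = (0, 1, 2): (-7) + (-4) + (-7) = -18
σ = (0, 2, 1): (-7) + (-8) + (-5) = -20
σ = (1, 0, 2): 10 + 9 + (-7) = 12
σ = (1, 2, 0): 10 + (-8) + 28 = 30
σ = (2, 0, 1): 25 + 9 + (-5) = 29
σ = (2, 1, 0): 25 + (-4) + 28 = 49
Optimal value attained by: σ = (0, 2, 1).
Answer: det⊕(T) = -20; verdict: NONSINGULAR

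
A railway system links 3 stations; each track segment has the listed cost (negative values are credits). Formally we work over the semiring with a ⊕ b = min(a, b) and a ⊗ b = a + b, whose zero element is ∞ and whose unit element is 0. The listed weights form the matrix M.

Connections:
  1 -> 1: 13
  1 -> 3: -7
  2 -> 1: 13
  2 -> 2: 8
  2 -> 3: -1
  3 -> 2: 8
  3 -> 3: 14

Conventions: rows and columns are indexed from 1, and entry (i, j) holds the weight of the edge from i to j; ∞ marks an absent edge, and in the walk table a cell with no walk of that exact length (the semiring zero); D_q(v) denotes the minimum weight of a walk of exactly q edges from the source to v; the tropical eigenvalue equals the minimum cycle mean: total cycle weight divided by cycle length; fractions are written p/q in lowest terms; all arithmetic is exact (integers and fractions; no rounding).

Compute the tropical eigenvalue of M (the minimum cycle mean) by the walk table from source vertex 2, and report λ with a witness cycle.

q=0: [∞, 0, ∞]
q=1: [13, 8, -1]
q=2: [21, 7, 6]
q=3: [20, 14, 6]
Optimal cycle mean attained by: cycle 2->3->2, total (-1) + 8, length 2.
Answer: λ = 7/2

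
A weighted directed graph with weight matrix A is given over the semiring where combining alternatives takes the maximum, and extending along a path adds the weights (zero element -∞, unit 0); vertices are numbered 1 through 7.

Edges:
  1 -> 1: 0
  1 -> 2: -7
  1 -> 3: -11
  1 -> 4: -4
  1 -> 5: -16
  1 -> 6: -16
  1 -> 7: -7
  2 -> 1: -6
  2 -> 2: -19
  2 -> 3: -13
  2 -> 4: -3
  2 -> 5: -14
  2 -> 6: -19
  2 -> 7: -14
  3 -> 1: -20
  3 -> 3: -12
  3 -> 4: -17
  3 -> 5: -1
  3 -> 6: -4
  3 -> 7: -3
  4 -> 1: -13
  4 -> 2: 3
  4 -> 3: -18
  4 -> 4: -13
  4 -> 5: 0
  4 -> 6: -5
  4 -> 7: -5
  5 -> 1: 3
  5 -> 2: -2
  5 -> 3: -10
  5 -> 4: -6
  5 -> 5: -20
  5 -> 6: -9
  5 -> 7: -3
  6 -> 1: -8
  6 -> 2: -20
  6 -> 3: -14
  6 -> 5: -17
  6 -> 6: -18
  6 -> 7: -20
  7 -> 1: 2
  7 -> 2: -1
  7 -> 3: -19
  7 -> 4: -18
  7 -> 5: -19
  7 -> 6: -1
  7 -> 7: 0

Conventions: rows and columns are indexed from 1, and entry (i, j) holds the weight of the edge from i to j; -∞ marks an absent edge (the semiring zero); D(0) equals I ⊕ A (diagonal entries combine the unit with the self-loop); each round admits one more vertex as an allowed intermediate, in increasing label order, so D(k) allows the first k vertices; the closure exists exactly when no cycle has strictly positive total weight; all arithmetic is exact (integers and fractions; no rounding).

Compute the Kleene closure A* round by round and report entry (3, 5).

D(0):
  [0, -7, -11, -4, -16, -16, -7]
  [-6, 0, -13, -3, -14, -19, -14]
  [-20, -∞, 0, -17, -1, -4, -3]
  [-13, 3, -18, 0, 0, -5, -5]
  [3, -2, -10, -6, 0, -9, -3]
  [-8, -20, -14, -∞, -17, 0, -20]
  [2, -1, -19, -18, -19, -1, 0]
D(1):
  [0, -7, -11, -4, -16, -16, -7]
  [-6, 0, -13, -3, -14, -19, -13]
  [-20, -27, 0, -17, -1, -4, -3]
  [-13, 3, -18, 0, 0, -5, -5]
  [3, -2, -8, -1, 0, -9, -3]
  [-8, -15, -14, -12, -17, 0, -15]
  [2, -1, -9, -2, -14, -1, 0]
D(2):
  [0, -7, -11, -4, -16, -16, -7]
  [-6, 0, -13, -3, -14, -19, -13]
  [-20, -27, 0, -17, -1, -4, -3]
  [-3, 3, -10, 0, 0, -5, -5]
  [3, -2, -8, -1, 0, -9, -3]
  [-8, -15, -14, -12, -17, 0, -15]
  [2, -1, -9, -2, -14, -1, 0]
D(3):
  [0, -7, -11, -4, -12, -15, -7]
  [-6, 0, -13, -3, -14, -17, -13]
  [-20, -27, 0, -17, -1, -4, -3]
  [-3, 3, -10, 0, 0, -5, -5]
  [3, -2, -8, -1, 0, -9, -3]
  [-8, -15, -14, -12, -15, 0, -15]
  [2, -1, -9, -2, -10, -1, 0]
D(4):
  [0, -1, -11, -4, -4, -9, -7]
  [-6, 0, -13, -3, -3, -8, -8]
  [-20, -14, 0, -17, -1, -4, -3]
  [-3, 3, -10, 0, 0, -5, -5]
  [3, 2, -8, -1, 0, -6, -3]
  [-8, -9, -14, -12, -12, 0, -15]
  [2, 1, -9, -2, -2, -1, 0]
D(5):
  [0, -1, -11, -4, -4, -9, -7]
  [0, 0, -11, -3, -3, -8, -6]
  [2, 1, 0, -2, -1, -4, -3]
  [3, 3, -8, 0, 0, -5, -3]
  [3, 2, -8, -1, 0, -6, -3]
  [-8, -9, -14, -12, -12, 0, -15]
  [2, 1, -9, -2, -2, -1, 0]
D(6):
  [0, -1, -11, -4, -4, -9, -7]
  [0, 0, -11, -3, -3, -8, -6]
  [2, 1, 0, -2, -1, -4, -3]
  [3, 3, -8, 0, 0, -5, -3]
  [3, 2, -8, -1, 0, -6, -3]
  [-8, -9, -14, -12, -12, 0, -15]
  [2, 1, -9, -2, -2, -1, 0]
D(7):
  [0, -1, -11, -4, -4, -8, -7]
  [0, 0, -11, -3, -3, -7, -6]
  [2, 1, 0, -2, -1, -4, -3]
  [3, 3, -8, 0, 0, -4, -3]
  [3, 2, -8, -1, 0, -4, -3]
  [-8, -9, -14, -12, -12, 0, -15]
  [2, 1, -9, -2, -2, -1, 0]
Answer: A*[3][5] = -1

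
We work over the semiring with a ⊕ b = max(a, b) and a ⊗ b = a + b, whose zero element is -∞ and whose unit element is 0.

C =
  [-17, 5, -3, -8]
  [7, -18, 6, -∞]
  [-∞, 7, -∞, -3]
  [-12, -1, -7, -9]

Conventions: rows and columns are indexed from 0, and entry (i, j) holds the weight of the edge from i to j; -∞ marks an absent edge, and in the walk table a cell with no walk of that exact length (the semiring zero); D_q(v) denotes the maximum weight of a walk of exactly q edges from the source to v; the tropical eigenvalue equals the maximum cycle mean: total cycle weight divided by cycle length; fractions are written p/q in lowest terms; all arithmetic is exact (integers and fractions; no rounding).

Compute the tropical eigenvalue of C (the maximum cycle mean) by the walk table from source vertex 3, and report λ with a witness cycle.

q=0: [-∞, -∞, -∞, 0]
q=1: [-12, -1, -7, -9]
q=2: [6, 0, 5, -10]
q=3: [7, 12, 6, 2]
q=4: [19, 13, 18, 3]
Optimal cycle mean attained by: cycle 1->2->1, total 6 + 7, length 2.
Answer: λ = 13/2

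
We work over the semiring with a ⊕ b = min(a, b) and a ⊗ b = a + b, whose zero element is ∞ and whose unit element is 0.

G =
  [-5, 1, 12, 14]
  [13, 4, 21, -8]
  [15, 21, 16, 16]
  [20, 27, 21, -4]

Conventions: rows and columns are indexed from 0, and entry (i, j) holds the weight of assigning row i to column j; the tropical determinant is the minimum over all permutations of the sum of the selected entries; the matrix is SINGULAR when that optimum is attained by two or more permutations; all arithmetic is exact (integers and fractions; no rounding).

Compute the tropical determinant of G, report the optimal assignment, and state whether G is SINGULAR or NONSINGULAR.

σ = (0, 1, 2, 3): (-5) + 4 + 16 + (-4) = 11
σ = (0, 1, 3, 2): (-5) + 4 + 16 + 21 = 36
σ = (0, 2, 1, 3): (-5) + 21 + 21 + (-4) = 33
σ = (0, 2, 3, 1): (-5) + 21 + 16 + 27 = 59
σ = (0, 3, 1, 2): (-5) + (-8) + 21 + 21 = 29
σ = (0, 3, 2, 1): (-5) + (-8) + 16 + 27 = 30
σ = (1, 0, 2, 3): 1 + 13 + 16 + (-4) = 26
σ = (1, 0, 3, 2): 1 + 13 + 16 + 21 = 51
σ = (1, 2, 0, 3): 1 + 21 + 15 + (-4) = 33
σ = (1, 2, 3, 0): 1 + 21 + 16 + 20 = 58
σ = (1, 3, 0, 2): 1 + (-8) + 15 + 21 = 29
σ = (1, 3, 2, 0): 1 + (-8) + 16 + 20 = 29
σ = (2, 0, 1, 3): 12 + 13 + 21 + (-4) = 42
σ = (2, 0, 3, 1): 12 + 13 + 16 + 27 = 68
σ = (2, 1, 0, 3): 12 + 4 + 15 + (-4) = 27
σ = (2, 1, 3, 0): 12 + 4 + 16 + 20 = 52
σ = (2, 3, 0, 1): 12 + (-8) + 15 + 27 = 46
σ = (2, 3, 1, 0): 12 + (-8) + 21 + 20 = 45
σ = (3, 0, 1, 2): 14 + 13 + 21 + 21 = 69
σ = (3, 0, 2, 1): 14 + 13 + 16 + 27 = 70
σ = (3, 1, 0, 2): 14 + 4 + 15 + 21 = 54
σ = (3, 1, 2, 0): 14 + 4 + 16 + 20 = 54
σ = (3, 2, 0, 1): 14 + 21 + 15 + 27 = 77
σ = (3, 2, 1, 0): 14 + 21 + 21 + 20 = 76
Optimal value attained by: σ = (0, 1, 2, 3).
Answer: det⊕(G) = 11; verdict: NONSINGULAR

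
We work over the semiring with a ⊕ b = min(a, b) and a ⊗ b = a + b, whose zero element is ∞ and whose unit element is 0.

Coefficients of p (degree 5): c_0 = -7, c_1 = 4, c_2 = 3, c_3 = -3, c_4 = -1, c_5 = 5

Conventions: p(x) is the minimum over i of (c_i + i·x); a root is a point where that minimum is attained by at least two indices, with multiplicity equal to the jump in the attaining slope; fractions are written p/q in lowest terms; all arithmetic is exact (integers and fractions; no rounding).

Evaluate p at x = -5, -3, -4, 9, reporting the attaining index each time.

p(-5) = min(-7+0·(-5)=-7, 4+1·(-5)=-1, 3+2·(-5)=-7, -3+3·(-5)=-18, -1+4·(-5)=-21, 5+5·(-5)=-20) = -21 (attained by i=4)
p(-3) = min(-7+0·(-3)=-7, 4+1·(-3)=1, 3+2·(-3)=-3, -3+3·(-3)=-12, -1+4·(-3)=-13, 5+5·(-3)=-10) = -13 (attained by i=4)
p(-4) = min(-7+0·(-4)=-7, 4+1·(-4)=0, 3+2·(-4)=-5, -3+3·(-4)=-15, -1+4·(-4)=-17, 5+5·(-4)=-15) = -17 (attained by i=4)
p(9) = min(-7+0·9=-7, 4+1·9=13, 3+2·9=21, -3+3·9=24, -1+4·9=35, 5+5·9=50) = -7 (attained by i=0)
Answer: p(-5) = -21; p(-3) = -13; p(-4) = -17; p(9) = -7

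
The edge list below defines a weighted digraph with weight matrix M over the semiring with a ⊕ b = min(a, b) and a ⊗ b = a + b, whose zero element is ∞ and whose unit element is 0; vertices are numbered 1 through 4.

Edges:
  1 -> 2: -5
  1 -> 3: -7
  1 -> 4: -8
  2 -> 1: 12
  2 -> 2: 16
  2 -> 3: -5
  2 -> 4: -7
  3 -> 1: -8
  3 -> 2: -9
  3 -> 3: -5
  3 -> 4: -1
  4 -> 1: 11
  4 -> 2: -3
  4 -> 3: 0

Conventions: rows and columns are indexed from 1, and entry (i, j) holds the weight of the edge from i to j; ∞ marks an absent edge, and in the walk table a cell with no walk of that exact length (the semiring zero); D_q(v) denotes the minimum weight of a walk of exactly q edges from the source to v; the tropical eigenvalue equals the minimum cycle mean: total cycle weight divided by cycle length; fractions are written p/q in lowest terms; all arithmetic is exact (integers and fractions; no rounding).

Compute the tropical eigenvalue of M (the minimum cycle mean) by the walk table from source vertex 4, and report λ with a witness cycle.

q=0: [∞, ∞, ∞, 0]
q=1: [11, -3, 0, ∞]
q=2: [-8, -9, -8, -10]
q=3: [-16, -17, -15, -16]
q=4: [-23, -24, -23, -24]
Optimal cycle mean attained by: cycle 1->3->1, total (-7) + (-8), length 2.
Answer: λ = -15/2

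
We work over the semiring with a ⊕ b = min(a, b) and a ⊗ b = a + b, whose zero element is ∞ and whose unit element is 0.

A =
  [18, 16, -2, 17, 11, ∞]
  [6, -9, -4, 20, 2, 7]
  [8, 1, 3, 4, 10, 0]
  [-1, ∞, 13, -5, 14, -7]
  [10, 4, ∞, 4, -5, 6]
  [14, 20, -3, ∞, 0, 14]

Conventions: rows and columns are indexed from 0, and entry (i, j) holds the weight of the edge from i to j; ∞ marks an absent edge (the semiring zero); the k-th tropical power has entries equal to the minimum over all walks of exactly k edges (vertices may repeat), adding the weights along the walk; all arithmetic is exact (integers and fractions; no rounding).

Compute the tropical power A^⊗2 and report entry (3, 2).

A^⊗2:
  [6, -1, 1, 2, 6, -2]
  [-3, -18, -13, 0, -7, -4]
  [3, -8, -3, -1, 0, -3]
  [-6, 13, -10, -10, -7, -12]
  [3, -5, 0, -1, -10, -3]
  [5, -2, 0, 1, -5, -3]
Key observation: the optimum is the walk 3->5->2, with weight (-7) + (-3) = -10.
Optimal value attained by: walk 3->5->2.
Answer: (A^⊗2)[3][2] = -10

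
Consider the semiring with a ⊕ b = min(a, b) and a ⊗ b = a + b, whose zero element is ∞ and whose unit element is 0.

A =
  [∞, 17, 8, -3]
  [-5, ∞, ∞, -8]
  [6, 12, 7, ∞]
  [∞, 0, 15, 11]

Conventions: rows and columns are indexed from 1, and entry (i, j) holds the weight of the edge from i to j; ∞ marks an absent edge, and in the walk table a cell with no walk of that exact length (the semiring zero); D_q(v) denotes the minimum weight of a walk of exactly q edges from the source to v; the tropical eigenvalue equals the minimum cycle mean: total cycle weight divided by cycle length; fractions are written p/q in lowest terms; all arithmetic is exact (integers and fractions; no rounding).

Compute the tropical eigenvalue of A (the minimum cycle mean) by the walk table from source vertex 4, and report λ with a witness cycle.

q=0: [∞, ∞, ∞, 0]
q=1: [∞, 0, 15, 11]
q=2: [-5, 11, 22, -8]
q=3: [6, -8, 3, -8]
q=4: [-13, -8, 7, -16]
Optimal cycle mean attained by: cycle 2->4->2, total (-8) + 0, length 2.
Answer: λ = -4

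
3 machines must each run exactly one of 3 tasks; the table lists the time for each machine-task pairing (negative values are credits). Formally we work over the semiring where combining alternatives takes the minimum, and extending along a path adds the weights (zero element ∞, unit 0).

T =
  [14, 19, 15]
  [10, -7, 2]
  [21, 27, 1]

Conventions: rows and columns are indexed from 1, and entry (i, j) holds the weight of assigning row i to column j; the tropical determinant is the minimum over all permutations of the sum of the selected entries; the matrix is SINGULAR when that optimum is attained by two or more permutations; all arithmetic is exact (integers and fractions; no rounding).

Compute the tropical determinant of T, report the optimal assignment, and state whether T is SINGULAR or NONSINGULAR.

σ = (1, 2, 3): 14 + (-7) + 1 = 8
σ = (1, 3, 2): 14 + 2 + 27 = 43
σ = (2, 1, 3): 19 + 10 + 1 = 30
σ = (2, 3, 1): 19 + 2 + 21 = 42
σ = (3, 1, 2): 15 + 10 + 27 = 52
σ = (3, 2, 1): 15 + (-7) + 21 = 29
Optimal value attained by: σ = (1, 2, 3).
Answer: det⊕(T) = 8; verdict: NONSINGULAR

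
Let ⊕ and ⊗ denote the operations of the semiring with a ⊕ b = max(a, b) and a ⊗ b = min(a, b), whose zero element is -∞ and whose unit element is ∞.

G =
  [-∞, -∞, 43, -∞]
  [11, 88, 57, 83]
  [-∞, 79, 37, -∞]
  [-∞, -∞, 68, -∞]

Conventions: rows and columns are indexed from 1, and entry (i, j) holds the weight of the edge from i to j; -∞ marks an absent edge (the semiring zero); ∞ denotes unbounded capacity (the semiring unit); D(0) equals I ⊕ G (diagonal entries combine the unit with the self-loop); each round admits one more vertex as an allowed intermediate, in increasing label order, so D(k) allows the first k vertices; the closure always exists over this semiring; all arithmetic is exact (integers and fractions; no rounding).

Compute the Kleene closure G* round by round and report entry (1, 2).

D(0):
  [∞, -∞, 43, -∞]
  [11, ∞, 57, 83]
  [-∞, 79, ∞, -∞]
  [-∞, -∞, 68, ∞]
D(1):
  [∞, -∞, 43, -∞]
  [11, ∞, 57, 83]
  [-∞, 79, ∞, -∞]
  [-∞, -∞, 68, ∞]
D(2):
  [∞, -∞, 43, -∞]
  [11, ∞, 57, 83]
  [11, 79, ∞, 79]
  [-∞, -∞, 68, ∞]
D(3):
  [∞, 43, 43, 43]
  [11, ∞, 57, 83]
  [11, 79, ∞, 79]
  [11, 68, 68, ∞]
D(4):
  [∞, 43, 43, 43]
  [11, ∞, 68, 83]
  [11, 79, ∞, 79]
  [11, 68, 68, ∞]
Answer: G*[1][2] = 43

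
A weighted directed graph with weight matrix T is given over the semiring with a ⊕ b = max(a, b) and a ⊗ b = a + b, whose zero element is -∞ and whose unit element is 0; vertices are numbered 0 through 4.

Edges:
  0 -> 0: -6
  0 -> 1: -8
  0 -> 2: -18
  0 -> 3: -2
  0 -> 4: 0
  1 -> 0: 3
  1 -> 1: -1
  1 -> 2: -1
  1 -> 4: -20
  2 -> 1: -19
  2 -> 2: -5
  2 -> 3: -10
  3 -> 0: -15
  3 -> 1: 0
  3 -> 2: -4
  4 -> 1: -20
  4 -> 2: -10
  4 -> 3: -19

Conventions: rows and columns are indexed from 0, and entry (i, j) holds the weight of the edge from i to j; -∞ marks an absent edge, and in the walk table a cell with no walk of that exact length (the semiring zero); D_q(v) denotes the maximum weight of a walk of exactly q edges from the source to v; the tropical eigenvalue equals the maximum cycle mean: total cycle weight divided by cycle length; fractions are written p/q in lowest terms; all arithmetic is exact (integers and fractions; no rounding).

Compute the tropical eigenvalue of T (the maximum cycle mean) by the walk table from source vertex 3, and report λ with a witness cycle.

q=0: [-∞, -∞, -∞, 0, -∞]
q=1: [-15, 0, -4, -∞, -∞]
q=2: [3, -1, -1, -14, -15]
q=3: [2, -2, -2, 1, 3]
q=4: [1, 1, -3, 0, 2]
q=5: [4, 0, 0, -1, 1]
Optimal cycle mean attained by: cycle 0->3->1->0, total (-2) + 0 + 3, length 3.
Answer: λ = 1/3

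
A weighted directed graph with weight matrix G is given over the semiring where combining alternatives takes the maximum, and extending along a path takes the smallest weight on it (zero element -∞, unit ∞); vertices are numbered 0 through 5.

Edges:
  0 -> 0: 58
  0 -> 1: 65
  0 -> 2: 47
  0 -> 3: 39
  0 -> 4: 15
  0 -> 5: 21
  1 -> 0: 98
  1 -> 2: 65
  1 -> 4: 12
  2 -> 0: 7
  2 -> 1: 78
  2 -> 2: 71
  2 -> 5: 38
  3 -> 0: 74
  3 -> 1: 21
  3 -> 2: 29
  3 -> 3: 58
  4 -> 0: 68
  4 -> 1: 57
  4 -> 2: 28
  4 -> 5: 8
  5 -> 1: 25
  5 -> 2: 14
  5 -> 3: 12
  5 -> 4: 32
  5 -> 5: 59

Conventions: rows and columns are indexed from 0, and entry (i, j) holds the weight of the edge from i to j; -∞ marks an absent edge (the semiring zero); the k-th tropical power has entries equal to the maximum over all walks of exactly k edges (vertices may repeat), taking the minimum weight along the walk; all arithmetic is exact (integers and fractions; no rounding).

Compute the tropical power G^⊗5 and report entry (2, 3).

G^⊗2:
  [65, 58, 65, 39, 21, 38]
  [58, 65, 65, 39, 15, 38]
  [78, 71, 71, 12, 32, 38]
  [58, 65, 47, 58, 15, 29]
  [58, 65, 57, 39, 15, 28]
  [32, 32, 28, 12, 32, 59]
G^⊗3:
  [58, 65, 65, 39, 32, 38]
  [65, 65, 65, 39, 32, 38]
  [71, 71, 71, 39, 32, 38]
  [65, 58, 65, 58, 29, 38]
  [65, 58, 65, 39, 28, 38]
  [32, 32, 32, 32, 32, 59]
G^⊗4:
  [65, 65, 65, 39, 32, 38]
  [65, 65, 65, 39, 32, 38]
  [71, 71, 71, 39, 32, 38]
  [58, 65, 65, 58, 32, 38]
  [58, 65, 65, 39, 32, 38]
  [32, 32, 32, 32, 32, 59]
G^⊗5:
  [65, 65, 65, 39, 32, 38]
  [65, 65, 65, 39, 32, 38]
  [71, 71, 71, 39, 32, 38]
  [65, 65, 65, 58, 32, 38]
  [65, 65, 65, 39, 32, 38]
  [32, 32, 32, 32, 32, 59]
Key observation: the optimum is the walk 2->1->0->0->0->3, with weight 78 min 98 min 58 min 58 min 39 = 39.
Optimal value attained by: walk 2->1->0->0->0->3.
Answer: (G^⊗5)[2][3] = 39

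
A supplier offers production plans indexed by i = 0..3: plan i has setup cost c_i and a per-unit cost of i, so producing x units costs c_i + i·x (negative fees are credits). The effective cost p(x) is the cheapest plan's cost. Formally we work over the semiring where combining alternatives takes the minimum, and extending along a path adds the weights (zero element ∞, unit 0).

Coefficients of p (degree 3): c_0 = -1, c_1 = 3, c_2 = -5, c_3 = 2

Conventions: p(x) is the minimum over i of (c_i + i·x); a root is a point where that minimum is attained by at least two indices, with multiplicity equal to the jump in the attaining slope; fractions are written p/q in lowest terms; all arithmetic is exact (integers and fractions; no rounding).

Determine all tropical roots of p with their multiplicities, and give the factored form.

hull edge (i=0, c=-1) to (i=2, c=-5): slope -2, span 2
hull edge (i=2, c=-5) to (i=3, c=2): slope 7, span 1
Factored form: p(x) = 2 ⊗ (x ⊕ (-7)) ⊗ (x ⊕ 2) ⊗ (x ⊕ 2)
Answer: roots = -7 (mult 1), 2 (mult 2)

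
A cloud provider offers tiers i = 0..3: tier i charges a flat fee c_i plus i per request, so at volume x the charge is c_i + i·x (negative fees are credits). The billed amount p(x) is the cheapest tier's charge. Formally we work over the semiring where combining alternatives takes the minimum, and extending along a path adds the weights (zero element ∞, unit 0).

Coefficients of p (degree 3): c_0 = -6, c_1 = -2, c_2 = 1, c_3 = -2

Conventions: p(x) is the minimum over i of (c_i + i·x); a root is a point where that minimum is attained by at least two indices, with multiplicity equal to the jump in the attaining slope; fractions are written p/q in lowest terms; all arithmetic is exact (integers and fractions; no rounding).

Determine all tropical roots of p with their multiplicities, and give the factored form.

hull edge (i=0, c=-6) to (i=3, c=-2): slope 4/3, span 3
Factored form: p(x) = -2 ⊗ (x ⊕ (-4/3)) ⊗ (x ⊕ (-4/3)) ⊗ (x ⊕ (-4/3))
Answer: roots = -4/3 (mult 3)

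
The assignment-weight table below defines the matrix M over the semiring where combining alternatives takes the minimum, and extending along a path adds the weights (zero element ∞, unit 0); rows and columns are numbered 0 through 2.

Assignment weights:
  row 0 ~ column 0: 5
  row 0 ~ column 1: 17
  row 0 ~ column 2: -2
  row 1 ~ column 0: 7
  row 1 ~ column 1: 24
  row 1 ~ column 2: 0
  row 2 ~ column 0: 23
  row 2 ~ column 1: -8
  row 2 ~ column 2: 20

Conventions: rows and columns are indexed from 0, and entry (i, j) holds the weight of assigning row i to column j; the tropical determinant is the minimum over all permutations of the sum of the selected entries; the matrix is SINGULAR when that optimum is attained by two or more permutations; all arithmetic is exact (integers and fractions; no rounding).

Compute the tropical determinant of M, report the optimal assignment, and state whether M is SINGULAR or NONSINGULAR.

σ = (0, 1, 2): 5 + 24 + 20 = 49
σ = (0, 2, 1): 5 + 0 + (-8) = -3
σ = (1, 0, 2): 17 + 7 + 20 = 44
σ = (1, 2, 0): 17 + 0 + 23 = 40
σ = (2, 0, 1): (-2) + 7 + (-8) = -3
σ = (2, 1, 0): (-2) + 24 + 23 = 45
Optimal value attained by: σ = (0, 2, 1).
Answer: det⊕(M) = -3; verdict: SINGULAR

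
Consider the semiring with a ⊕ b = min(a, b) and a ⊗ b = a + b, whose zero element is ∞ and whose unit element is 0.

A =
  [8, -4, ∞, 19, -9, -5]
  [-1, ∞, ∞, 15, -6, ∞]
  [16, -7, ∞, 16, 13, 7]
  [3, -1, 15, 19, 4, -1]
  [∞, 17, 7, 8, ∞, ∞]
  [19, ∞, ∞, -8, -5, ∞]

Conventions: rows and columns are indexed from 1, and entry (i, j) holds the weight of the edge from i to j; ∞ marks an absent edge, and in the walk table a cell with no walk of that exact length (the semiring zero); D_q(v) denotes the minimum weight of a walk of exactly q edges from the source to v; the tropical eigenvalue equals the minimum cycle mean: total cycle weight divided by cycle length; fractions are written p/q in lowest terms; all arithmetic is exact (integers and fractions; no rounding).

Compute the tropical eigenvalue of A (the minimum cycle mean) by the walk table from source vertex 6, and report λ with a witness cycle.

q=0: [∞, ∞, ∞, ∞, ∞, 0]
q=1: [19, ∞, ∞, -8, -5, ∞]
q=2: [-5, -9, 2, 3, -4, -9]
q=3: [-10, -9, 3, -17, -15, -10]
q=4: [-14, -18, -8, -18, -19, -18]
q=5: [-19, -19, -12, -26, -24, -19]
q=6: [-23, -27, -17, -27, -28, -27]
Optimal cycle mean attained by: cycle 4->6->4, total (-1) + (-8), length 2.
Answer: λ = -9/2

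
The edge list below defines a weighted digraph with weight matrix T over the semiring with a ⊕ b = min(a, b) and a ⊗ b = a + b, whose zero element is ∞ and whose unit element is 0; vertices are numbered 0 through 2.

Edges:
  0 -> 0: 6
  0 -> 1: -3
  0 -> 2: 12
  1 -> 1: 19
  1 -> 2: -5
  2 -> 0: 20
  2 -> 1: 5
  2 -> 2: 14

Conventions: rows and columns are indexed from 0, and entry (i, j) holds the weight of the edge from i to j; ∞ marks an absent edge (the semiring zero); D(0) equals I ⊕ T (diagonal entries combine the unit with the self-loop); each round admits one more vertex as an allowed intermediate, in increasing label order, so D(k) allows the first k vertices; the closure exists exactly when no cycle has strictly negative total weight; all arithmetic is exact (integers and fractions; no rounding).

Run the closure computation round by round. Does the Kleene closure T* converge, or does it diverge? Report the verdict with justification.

D(0):
  [0, -3, 12]
  [∞, 0, -5]
  [20, 5, 0]
D(1):
  [0, -3, 12]
  [∞, 0, -5]
  [20, 5, 0]
D(2):
  [0, -3, -8]
  [∞, 0, -5]
  [20, 5, 0]
D(3):
  [0, -3, -8]
  [15, 0, -5]
  [20, 5, 0]
Key observation: every diagonal entry stays at the unit through all rounds, so no improving cycle exists.
Answer: CONVERGES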